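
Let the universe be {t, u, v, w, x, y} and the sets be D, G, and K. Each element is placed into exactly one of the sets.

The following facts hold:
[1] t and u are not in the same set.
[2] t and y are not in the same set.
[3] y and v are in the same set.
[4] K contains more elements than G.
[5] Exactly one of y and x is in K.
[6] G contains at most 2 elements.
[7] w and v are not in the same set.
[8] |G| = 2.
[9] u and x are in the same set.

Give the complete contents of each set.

D = {t}; G = {v, y}; K = {u, w, x}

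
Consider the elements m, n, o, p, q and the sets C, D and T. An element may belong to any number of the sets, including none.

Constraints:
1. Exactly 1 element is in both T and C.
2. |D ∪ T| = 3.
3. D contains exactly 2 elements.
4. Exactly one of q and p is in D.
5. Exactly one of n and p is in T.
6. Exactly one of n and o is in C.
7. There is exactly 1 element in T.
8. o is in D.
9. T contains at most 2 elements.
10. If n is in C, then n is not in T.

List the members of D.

D = {o, q}

From (8): o ∈ D.
Suppose m ∈ D: no assignment then satisfies all the clues, so m ∉ D.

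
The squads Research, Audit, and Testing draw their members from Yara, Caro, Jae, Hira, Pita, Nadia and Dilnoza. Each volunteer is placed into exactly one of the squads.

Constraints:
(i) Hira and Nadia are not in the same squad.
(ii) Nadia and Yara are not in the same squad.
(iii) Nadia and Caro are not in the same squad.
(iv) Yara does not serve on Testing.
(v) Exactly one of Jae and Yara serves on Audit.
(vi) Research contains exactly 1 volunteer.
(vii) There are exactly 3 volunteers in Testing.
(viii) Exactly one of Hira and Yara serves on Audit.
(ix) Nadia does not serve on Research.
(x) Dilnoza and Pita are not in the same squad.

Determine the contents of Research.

Research = {Hira}

From (iv): Yara ∉ Testing.
From (ix): Nadia ∉ Research.
Suppose Yara ∈ Research: no assignment then satisfies all the clues, so Yara ∉ Research.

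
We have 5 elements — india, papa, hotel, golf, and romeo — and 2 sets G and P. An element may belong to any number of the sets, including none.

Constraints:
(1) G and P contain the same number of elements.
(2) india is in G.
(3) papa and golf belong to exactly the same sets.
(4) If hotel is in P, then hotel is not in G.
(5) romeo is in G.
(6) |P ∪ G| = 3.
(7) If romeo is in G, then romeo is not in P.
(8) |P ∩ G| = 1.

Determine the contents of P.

P = {hotel, india}

From (2): india ∈ G.
From (5): romeo ∈ G.
(7): romeo ∉ P.
Suppose india ∉ P: no assignment then satisfies all the clues, so india ∈ P.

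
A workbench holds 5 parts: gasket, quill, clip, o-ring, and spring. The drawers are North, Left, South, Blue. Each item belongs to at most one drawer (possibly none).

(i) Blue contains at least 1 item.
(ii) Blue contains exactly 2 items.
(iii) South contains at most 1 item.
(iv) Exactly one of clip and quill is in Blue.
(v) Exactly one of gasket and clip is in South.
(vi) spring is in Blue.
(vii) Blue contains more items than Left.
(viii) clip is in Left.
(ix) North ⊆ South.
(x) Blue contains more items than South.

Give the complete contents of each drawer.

From (vi): spring ∈ Blue.
From (viii): clip ∈ Left.
(iv) (exactly one): quill ∈ Blue.
(v) (exactly one): gasket ∈ South.
(ii): Blue already has 2, so the rest are out.
(iii): South already has 1, so the rest are out.
(ix) contrapositive: o-ring ∉ North.
Suppose o-ring ∈ Left: no assignment then satisfies all the clues, so o-ring ∉ Left.

North = {}; Left = {clip}; South = {gasket}; Blue = {quill, spring}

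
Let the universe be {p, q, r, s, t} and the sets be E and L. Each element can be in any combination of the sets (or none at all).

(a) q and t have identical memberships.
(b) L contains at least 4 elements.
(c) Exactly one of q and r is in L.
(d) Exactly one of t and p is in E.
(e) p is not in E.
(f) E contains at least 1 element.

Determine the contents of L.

L = {p, q, s, t}

From (e): p ∉ E.
(d) (exactly one): t ∈ E.
(a): q matches t: q ∈ E.
Suppose p ∉ L: no assignment then satisfies all the clues, so p ∈ L.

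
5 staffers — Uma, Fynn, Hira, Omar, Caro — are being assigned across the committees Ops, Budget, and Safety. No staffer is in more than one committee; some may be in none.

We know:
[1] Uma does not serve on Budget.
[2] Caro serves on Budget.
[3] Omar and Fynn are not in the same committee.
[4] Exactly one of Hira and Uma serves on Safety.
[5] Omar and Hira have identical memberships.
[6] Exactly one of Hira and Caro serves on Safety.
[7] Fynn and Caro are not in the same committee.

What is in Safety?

From (1): Uma ∉ Budget.
From (2): Caro ∈ Budget.
(6) (exactly one): Hira ∈ Safety.
(7): Fynn ∉ Budget.
(4) (exactly one): Uma ∉ Safety.
(5): Omar matches Hira: Omar ∉ Ops.
(5): Omar matches Hira: Omar ∉ Budget.
(5): Omar matches Hira: Omar ∈ Safety.
(3): Fynn ∉ Safety.

Safety = {Hira, Omar}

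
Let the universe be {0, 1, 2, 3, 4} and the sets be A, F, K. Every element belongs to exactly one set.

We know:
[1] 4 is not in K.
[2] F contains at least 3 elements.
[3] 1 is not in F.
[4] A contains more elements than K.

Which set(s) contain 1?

1: A

From (1): 4 ∉ K.
From (3): 1 ∉ F.
Suppose 1 ∉ A: no assignment then satisfies all the clues, so 1 ∈ A.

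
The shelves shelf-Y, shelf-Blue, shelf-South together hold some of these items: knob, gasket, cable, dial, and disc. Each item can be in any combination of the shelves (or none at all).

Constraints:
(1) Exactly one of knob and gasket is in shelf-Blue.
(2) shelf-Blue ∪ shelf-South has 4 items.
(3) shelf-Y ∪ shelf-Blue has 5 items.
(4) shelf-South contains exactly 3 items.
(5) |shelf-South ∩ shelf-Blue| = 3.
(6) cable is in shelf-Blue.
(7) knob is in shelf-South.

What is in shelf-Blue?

shelf-Blue = {cable, dial, disc, knob}

From (6): cable ∈ shelf-Blue.
From (7): knob ∈ shelf-South.
Suppose knob ∉ shelf-Blue: no assignment then satisfies all the clues, so knob ∈ shelf-Blue.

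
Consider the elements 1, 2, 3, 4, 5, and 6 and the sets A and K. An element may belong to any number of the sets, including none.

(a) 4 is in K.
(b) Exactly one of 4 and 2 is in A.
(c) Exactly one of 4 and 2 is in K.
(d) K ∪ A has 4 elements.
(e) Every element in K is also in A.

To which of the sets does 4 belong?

4: A, K

From (a): 4 ∈ K.
(c) (exactly one): 2 ∉ K.
(e) with 4 ∈ K: 4 ∈ A.
(b) (exactly one): 2 ∉ A.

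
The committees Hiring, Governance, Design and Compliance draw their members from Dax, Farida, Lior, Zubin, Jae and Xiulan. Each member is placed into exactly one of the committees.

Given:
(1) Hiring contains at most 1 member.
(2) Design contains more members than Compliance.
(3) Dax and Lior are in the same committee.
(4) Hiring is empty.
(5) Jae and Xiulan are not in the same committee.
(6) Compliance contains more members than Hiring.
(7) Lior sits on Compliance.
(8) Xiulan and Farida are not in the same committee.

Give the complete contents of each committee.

Hiring = {}; Governance = {Xiulan}; Design = {Farida, Jae, Zubin}; Compliance = {Dax, Lior}

From (7): Lior ∈ Compliance.
(3): Dax matches Lior: Dax ∉ Hiring.
(3): Dax matches Lior: Dax ∉ Governance.
(3): Dax matches Lior: Dax ∉ Design.
(3): Dax matches Lior: Dax ∈ Compliance.
(4): Hiring already has 0, so the rest are out.
Suppose Farida ∈ Governance: no assignment then satisfies all the clues, so Farida ∉ Governance.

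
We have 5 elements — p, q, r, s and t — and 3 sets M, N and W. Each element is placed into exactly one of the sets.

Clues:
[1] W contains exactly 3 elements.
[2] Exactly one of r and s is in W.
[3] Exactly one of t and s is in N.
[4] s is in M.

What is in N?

From (4): s ∈ M.
(2) (exactly one): r ∈ W.
(3) (exactly one): t ∈ N.
(1): only 3 candidates remain for W, so all are in.

N = {t}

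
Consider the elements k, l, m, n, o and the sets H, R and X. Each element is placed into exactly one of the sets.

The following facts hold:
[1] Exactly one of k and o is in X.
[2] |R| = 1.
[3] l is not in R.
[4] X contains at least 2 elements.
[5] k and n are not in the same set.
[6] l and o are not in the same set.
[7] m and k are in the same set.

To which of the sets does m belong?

m: X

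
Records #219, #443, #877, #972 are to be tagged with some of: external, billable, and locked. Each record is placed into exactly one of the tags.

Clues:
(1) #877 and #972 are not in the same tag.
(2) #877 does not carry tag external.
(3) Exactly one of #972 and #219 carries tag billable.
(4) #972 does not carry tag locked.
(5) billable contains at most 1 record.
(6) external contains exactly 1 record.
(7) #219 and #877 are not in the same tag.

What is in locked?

locked = {#443, #877}

From (2): #877 ∉ external.
From (4): #972 ∉ locked.
Suppose #219 ∈ locked: no assignment then satisfies all the clues, so #219 ∉ locked.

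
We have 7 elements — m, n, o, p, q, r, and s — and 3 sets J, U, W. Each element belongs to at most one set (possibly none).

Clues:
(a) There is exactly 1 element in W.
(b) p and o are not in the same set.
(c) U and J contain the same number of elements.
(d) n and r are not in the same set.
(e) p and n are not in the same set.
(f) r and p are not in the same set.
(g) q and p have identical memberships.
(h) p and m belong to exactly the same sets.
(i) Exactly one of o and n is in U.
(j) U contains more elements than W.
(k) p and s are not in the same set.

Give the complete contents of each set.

J = {m, p, q}; U = {o, r, s}; W = {n}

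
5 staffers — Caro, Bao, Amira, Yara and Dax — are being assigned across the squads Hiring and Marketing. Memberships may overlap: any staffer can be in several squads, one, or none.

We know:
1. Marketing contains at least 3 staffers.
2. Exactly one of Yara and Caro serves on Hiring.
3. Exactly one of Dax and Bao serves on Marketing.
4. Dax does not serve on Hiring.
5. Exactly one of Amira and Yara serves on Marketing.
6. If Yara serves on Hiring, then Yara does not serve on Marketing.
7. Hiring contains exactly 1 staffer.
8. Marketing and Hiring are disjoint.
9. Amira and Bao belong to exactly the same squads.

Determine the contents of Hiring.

Hiring = {Yara}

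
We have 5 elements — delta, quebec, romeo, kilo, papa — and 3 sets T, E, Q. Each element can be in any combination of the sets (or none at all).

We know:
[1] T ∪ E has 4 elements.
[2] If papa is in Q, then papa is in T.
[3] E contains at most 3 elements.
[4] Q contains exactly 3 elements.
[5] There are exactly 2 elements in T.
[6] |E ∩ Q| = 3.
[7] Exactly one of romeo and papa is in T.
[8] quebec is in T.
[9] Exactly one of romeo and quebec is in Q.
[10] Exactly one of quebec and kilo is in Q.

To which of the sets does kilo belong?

From (8): quebec ∈ T.
Suppose kilo ∈ T: no assignment then satisfies all the clues, so kilo ∉ T.

kilo: E, Q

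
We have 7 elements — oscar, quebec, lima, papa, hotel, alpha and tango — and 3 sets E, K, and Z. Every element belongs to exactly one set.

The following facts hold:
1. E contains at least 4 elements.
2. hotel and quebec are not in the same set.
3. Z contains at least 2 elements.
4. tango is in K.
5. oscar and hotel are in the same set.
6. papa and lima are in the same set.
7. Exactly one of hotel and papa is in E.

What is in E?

E = {alpha, lima, papa, quebec}

From (4): tango ∈ K.
Suppose oscar ∈ E: no assignment then satisfies all the clues, so oscar ∉ E.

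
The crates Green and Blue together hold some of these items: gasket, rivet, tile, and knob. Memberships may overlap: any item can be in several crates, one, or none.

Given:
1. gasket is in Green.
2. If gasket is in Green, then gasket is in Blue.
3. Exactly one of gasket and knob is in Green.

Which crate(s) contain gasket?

gasket: Blue, Green

From (1): gasket ∈ Green.
(2): gasket ∈ Blue.
(3) (exactly one): knob ∉ Green.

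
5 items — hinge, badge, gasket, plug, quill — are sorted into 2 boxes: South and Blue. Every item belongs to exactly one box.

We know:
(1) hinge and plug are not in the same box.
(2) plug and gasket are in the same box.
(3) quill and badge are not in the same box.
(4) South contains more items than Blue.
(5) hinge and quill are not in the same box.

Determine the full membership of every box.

South = {gasket, plug, quill}; Blue = {badge, hinge}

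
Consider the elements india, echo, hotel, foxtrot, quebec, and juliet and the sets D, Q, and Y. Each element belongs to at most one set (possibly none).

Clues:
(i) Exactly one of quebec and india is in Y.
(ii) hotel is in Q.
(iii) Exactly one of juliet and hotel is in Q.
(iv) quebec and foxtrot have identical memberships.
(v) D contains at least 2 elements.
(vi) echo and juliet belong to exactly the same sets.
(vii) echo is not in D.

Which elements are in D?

D = {foxtrot, quebec}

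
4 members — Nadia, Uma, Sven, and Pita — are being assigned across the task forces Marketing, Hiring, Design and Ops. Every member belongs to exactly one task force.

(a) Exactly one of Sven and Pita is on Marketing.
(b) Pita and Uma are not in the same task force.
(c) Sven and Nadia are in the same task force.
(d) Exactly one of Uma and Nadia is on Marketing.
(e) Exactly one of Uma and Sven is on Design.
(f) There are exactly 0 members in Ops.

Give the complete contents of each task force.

(f): Ops already has 0, so the rest are out.
Suppose Nadia ∉ Marketing: no assignment then satisfies all the clues, so Nadia ∈ Marketing.

Marketing = {Nadia, Sven}; Hiring = {Pita}; Design = {Uma}; Ops = {}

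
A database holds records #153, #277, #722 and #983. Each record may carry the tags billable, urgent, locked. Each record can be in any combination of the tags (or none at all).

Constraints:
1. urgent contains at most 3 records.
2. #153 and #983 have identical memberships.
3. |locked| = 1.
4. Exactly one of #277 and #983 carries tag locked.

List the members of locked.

locked = {#277}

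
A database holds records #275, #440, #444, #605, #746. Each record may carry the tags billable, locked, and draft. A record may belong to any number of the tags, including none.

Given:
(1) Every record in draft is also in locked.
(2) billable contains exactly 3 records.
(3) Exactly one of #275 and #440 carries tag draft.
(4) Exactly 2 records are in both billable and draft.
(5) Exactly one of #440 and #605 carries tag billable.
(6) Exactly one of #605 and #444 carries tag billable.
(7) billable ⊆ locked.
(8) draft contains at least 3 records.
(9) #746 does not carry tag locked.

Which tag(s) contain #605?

#605: draft, locked

From (9): #746 ∉ locked.
(1) contrapositive: #746 ∉ draft.
(7) contrapositive: #746 ∉ billable.
Suppose #605 ∈ billable: no assignment then satisfies all the clues, so #605 ∉ billable.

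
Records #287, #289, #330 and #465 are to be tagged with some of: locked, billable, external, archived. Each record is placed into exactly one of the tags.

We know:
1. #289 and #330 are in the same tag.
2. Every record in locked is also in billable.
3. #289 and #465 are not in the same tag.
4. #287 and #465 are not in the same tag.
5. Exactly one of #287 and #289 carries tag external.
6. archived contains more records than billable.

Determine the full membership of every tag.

locked = {}; billable = {#465}; external = {#287}; archived = {#289, #330}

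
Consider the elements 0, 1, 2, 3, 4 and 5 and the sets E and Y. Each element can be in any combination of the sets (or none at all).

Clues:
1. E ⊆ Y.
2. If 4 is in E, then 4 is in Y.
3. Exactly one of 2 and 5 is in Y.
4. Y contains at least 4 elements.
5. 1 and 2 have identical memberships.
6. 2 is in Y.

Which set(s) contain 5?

5: none

From (6): 2 ∈ Y.
(3) (exactly one): 5 ∉ Y.
(5): 1 matches 2: 1 ∈ Y.
(1) contrapositive: 5 ∉ E.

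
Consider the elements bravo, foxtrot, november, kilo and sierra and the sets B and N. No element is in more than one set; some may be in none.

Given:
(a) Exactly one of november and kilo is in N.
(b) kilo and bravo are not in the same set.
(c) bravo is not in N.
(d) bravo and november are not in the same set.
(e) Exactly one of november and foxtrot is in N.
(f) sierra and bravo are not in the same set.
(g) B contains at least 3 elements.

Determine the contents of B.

From (c): bravo ∉ N.
Suppose bravo ∈ B: no assignment then satisfies all the clues, so bravo ∉ B.

B = {foxtrot, kilo, sierra}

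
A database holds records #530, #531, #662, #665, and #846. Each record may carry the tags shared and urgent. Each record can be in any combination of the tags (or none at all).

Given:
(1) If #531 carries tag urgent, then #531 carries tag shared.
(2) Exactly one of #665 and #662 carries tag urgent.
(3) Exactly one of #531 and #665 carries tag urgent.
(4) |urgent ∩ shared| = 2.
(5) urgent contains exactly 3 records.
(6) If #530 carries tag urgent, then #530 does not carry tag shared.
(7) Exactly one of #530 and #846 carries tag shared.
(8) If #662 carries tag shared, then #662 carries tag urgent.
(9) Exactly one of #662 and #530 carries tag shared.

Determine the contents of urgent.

urgent = {#530, #531, #662}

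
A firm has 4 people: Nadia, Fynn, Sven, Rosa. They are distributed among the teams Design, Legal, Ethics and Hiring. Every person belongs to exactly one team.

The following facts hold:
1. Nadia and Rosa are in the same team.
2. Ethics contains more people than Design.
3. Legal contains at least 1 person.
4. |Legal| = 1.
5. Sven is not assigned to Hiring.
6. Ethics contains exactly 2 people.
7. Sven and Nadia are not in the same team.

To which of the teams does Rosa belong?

Rosa: Ethics

From (5): Sven ∉ Hiring.
Suppose Rosa ∈ Design: no assignment then satisfies all the clues, so Rosa ∉ Design.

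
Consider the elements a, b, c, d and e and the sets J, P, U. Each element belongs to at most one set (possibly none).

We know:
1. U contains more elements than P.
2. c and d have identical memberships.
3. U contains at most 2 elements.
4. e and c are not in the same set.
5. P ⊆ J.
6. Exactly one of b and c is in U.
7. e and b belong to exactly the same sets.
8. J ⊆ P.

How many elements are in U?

2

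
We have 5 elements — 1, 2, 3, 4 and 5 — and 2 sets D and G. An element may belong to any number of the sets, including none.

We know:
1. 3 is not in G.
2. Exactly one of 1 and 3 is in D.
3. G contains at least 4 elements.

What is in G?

From (1): 3 ∉ G.
(3): only 4 candidates remain for G, so all are in.

G = {1, 2, 4, 5}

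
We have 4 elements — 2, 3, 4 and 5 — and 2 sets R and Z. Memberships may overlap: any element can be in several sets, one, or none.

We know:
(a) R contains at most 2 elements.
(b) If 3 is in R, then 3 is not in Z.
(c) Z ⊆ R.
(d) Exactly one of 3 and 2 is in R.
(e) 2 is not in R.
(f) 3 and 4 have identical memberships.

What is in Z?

Z = {}

From (e): 2 ∉ R.
(c) contrapositive: 2 ∉ Z.
(d) (exactly one): 3 ∈ R.
(f): 4 matches 3: 4 ∈ R.
(a): R already has 2, so the rest are out.
(b): 3 ∉ Z.
(c) contrapositive: 5 ∉ Z.
(f): 4 matches 3: 4 ∉ Z.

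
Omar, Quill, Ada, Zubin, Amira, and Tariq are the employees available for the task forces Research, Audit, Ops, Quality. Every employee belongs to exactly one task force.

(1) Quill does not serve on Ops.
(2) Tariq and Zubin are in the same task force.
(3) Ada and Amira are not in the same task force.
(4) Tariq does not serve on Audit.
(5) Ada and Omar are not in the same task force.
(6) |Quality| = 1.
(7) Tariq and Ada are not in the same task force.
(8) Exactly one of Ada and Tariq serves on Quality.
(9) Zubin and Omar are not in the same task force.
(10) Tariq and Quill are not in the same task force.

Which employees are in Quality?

Quality = {Ada}

From (1): Quill ∉ Ops.
From (4): Tariq ∉ Audit.
(2): Zubin matches Tariq: Zubin ∉ Audit.
Suppose Omar ∈ Quality: no assignment then satisfies all the clues, so Omar ∉ Quality.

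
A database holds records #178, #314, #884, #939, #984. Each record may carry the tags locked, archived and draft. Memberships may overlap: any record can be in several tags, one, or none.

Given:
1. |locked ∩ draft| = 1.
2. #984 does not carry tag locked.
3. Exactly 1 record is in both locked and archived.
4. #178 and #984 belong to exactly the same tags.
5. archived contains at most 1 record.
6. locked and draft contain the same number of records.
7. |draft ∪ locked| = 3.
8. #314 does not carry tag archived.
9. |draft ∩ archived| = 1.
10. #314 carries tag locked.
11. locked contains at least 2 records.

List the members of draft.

draft = {#884, #939}

From (2): #984 ∉ locked.
From (8): #314 ∉ archived.
From (10): #314 ∈ locked.
(4): #178 matches #984: #178 ∉ locked.
Suppose #178 ∈ draft: no assignment then satisfies all the clues, so #178 ∉ draft.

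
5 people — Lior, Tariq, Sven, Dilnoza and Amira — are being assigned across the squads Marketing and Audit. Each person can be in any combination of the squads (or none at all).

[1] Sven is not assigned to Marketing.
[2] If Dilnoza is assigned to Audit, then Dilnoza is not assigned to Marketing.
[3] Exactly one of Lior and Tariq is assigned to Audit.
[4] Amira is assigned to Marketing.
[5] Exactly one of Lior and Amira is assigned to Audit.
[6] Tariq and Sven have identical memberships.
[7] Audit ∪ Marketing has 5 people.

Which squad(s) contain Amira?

From (1): Sven ∉ Marketing.
From (4): Amira ∈ Marketing.
(6): Tariq matches Sven: Tariq ∉ Marketing.
Suppose Amira ∉ Audit: no assignment then satisfies all the clues, so Amira ∈ Audit.

Amira: Audit, Marketing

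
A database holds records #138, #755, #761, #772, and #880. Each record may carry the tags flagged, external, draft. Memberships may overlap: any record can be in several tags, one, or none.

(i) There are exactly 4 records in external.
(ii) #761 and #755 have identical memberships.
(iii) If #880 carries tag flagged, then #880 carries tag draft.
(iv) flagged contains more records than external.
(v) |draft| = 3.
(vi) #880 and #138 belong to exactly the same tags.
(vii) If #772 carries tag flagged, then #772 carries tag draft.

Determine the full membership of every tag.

flagged = {#138, #755, #761, #772, #880}; external = {#138, #755, #761, #880}; draft = {#138, #772, #880}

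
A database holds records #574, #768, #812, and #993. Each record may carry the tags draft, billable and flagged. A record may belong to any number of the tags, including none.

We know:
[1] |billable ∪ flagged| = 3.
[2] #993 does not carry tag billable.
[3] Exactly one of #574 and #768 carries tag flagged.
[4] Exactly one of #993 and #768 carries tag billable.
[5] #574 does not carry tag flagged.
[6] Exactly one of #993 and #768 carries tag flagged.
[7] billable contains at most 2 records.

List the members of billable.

billable = {#574, #768}

From (2): #993 ∉ billable.
From (5): #574 ∉ flagged.
(3) (exactly one): #768 ∈ flagged.
(4) (exactly one): #768 ∈ billable.
(6) (exactly one): #993 ∉ flagged.
Suppose #574 ∉ billable: no assignment then satisfies all the clues, so #574 ∈ billable.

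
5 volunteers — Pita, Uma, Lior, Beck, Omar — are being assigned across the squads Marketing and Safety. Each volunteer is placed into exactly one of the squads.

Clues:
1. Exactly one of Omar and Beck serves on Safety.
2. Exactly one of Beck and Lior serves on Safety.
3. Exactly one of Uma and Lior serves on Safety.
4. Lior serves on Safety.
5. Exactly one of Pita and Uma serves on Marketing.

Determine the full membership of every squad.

Marketing = {Beck, Uma}; Safety = {Lior, Omar, Pita}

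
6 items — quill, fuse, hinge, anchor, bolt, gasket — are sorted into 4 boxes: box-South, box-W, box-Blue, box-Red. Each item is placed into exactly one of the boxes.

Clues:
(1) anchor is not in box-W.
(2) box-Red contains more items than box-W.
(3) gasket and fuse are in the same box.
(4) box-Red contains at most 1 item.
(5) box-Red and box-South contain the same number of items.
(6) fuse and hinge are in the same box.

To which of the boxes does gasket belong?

From (1): anchor ∉ box-W.
Suppose gasket ∈ box-South: no assignment then satisfies all the clues, so gasket ∉ box-South.

gasket: box-Blue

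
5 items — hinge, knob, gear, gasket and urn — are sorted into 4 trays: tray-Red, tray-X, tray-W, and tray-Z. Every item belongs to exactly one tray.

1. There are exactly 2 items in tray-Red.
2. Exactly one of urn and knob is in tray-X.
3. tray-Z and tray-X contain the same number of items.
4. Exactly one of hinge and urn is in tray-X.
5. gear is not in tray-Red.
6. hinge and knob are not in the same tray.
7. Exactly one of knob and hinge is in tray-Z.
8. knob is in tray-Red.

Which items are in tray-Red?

From (5): gear ∉ tray-Red.
From (8): knob ∈ tray-Red.
(2) (exactly one): urn ∈ tray-X.
(4) (exactly one): hinge ∉ tray-X.
(6): hinge ∉ tray-Red.
(7) (exactly one): hinge ∈ tray-Z.
(1): only 2 candidates remain for tray-Red, so all are in.

tray-Red = {gasket, knob}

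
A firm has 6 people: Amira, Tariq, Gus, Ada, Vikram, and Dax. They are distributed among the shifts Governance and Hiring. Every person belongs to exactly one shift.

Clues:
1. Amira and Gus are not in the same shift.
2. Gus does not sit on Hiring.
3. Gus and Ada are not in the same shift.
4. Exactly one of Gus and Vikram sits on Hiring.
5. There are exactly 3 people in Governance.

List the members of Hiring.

From (2): Gus ∉ Hiring.
(4) (exactly one): Vikram ∈ Hiring.
Only one shift left: Gus ∈ Governance.
(1): Amira ∉ Governance.
(3): Ada ∉ Governance.
(5): only 3 candidates remain for Governance, so all are in.
Only one shift left: Amira ∈ Hiring.
Only one shift left: Ada ∈ Hiring.

Hiring = {Ada, Amira, Vikram}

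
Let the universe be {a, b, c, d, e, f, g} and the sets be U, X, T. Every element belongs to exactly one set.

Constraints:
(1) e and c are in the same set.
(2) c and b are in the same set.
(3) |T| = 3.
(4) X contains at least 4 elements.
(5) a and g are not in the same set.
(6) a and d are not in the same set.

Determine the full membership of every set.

U = {}; X = {a, b, c, e}; T = {d, f, g}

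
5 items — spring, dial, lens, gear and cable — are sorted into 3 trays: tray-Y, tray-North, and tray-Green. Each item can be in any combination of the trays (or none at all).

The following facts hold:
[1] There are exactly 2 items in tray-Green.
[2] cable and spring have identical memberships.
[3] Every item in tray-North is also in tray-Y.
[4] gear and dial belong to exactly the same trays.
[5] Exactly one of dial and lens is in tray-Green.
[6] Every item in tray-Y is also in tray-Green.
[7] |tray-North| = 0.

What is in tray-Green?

tray-Green = {dial, gear}

(7): tray-North already has 0, so the rest are out.
Suppose spring ∈ tray-Green: no assignment then satisfies all the clues, so spring ∉ tray-Green.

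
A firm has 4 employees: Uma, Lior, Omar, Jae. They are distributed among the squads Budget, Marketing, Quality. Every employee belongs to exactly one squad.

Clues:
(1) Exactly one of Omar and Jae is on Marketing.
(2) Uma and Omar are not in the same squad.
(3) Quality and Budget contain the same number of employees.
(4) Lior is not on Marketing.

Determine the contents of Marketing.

Marketing = {Jae, Uma}

From (4): Lior ∉ Marketing.
Suppose Uma ∉ Marketing: no assignment then satisfies all the clues, so Uma ∈ Marketing.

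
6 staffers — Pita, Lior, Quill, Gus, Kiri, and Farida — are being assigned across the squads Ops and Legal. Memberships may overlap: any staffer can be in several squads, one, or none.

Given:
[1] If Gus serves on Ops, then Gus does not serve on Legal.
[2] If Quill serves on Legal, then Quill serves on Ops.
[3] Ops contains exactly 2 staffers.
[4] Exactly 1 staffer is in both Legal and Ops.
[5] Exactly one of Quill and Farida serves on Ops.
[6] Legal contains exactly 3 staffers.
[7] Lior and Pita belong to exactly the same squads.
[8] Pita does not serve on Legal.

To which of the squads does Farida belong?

Farida: Legal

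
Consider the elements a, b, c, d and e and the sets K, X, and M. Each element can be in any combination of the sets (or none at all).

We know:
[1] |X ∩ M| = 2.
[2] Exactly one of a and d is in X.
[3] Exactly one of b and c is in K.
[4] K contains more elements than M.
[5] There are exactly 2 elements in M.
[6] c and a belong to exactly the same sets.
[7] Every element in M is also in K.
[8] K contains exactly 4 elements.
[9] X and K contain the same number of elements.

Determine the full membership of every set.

K = {a, c, d, e}; X = {a, b, c, e}; M = {a, c}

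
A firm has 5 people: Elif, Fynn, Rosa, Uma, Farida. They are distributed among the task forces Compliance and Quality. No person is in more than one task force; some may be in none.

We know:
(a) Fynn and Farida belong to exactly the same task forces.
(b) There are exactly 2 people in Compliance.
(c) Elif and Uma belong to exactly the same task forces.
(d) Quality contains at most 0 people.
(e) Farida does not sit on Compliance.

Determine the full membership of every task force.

Compliance = {Elif, Uma}; Quality = {}

From (e): Farida ∉ Compliance.
(a): Fynn matches Farida: Fynn ∉ Compliance.
(d): Quality already has 0, so the rest are out.
Suppose Elif ∉ Compliance: no assignment then satisfies all the clues, so Elif ∈ Compliance.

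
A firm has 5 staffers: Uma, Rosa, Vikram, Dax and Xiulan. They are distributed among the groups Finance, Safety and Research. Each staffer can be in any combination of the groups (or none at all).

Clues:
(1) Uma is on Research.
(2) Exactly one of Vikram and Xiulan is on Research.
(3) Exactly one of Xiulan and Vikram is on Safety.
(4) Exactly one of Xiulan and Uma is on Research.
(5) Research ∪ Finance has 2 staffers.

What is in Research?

Research = {Uma, Vikram}

From (1): Uma ∈ Research.
(4) (exactly one): Xiulan ∉ Research.
(2) (exactly one): Vikram ∈ Research.
Suppose Rosa ∈ Research: no assignment then satisfies all the clues, so Rosa ∉ Research.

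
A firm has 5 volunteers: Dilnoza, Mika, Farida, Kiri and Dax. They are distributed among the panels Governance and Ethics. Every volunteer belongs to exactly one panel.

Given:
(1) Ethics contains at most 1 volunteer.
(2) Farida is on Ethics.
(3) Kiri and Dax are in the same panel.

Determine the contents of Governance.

Governance = {Dax, Dilnoza, Kiri, Mika}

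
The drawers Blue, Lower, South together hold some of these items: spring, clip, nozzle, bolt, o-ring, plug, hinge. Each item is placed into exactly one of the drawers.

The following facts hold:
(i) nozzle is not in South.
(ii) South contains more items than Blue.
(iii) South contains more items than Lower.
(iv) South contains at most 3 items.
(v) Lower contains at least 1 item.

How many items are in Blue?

2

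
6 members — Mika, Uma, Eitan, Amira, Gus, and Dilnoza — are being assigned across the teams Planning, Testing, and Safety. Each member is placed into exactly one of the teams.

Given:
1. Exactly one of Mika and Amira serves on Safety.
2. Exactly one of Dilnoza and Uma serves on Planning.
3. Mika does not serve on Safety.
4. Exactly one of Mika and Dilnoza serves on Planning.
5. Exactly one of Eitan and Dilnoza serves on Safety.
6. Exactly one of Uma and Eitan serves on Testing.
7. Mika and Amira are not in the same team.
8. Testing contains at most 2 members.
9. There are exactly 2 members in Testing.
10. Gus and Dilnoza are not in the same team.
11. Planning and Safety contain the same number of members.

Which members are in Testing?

From (3): Mika ∉ Safety.
(1) (exactly one): Amira ∈ Safety.
Suppose Mika ∈ Testing: no assignment then satisfies all the clues, so Mika ∉ Testing.

Testing = {Eitan, Gus}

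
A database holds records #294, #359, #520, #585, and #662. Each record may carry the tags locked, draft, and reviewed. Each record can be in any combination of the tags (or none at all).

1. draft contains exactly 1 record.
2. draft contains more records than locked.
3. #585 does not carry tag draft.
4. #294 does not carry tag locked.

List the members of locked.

locked = {}

From (3): #585 ∉ draft.
From (4): #294 ∉ locked.
Suppose #359 ∈ locked: no assignment then satisfies all the clues, so #359 ∉ locked.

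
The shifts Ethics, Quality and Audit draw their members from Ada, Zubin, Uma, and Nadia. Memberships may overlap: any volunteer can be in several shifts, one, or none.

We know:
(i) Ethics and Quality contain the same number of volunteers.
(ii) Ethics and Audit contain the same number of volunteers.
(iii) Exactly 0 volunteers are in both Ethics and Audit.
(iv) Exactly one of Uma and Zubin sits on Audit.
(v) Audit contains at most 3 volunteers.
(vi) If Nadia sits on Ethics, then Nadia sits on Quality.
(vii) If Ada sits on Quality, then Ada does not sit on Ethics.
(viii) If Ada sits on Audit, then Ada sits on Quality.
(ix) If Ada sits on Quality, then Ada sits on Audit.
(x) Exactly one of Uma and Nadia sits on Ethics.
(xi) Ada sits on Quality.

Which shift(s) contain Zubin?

Zubin: Ethics

From (xi): Ada ∈ Quality.
(vii): Ada ∉ Ethics.
(ix): Ada ∈ Audit.
Suppose Zubin ∉ Ethics: no assignment then satisfies all the clues, so Zubin ∈ Ethics.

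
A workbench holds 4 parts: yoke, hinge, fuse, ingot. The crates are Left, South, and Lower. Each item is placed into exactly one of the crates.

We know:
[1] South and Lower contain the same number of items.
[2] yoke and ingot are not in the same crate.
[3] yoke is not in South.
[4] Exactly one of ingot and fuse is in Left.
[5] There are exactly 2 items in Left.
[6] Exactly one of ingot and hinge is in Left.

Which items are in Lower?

Lower = {yoke}

From (3): yoke ∉ South.
Suppose yoke ∉ Lower: no assignment then satisfies all the clues, so yoke ∈ Lower.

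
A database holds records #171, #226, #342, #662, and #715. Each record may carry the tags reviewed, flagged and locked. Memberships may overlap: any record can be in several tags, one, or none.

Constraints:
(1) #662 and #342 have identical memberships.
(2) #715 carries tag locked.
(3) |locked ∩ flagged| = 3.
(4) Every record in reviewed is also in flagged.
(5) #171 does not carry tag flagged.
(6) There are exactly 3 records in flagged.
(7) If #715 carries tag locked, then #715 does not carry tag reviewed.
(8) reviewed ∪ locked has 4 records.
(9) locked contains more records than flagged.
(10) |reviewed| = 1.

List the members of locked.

locked = {#226, #342, #662, #715}

From (2): #715 ∈ locked.
From (5): #171 ∉ flagged.
(4) contrapositive: #171 ∉ reviewed.
(7): #715 ∉ reviewed.
Suppose #171 ∈ locked: no assignment then satisfies all the clues, so #171 ∉ locked.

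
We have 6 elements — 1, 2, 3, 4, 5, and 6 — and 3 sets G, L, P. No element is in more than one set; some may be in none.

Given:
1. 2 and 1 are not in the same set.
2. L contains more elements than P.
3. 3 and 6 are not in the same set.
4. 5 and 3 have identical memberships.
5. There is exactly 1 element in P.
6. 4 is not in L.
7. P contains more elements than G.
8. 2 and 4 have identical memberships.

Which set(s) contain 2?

2: none

From (6): 4 ∉ L.
(8): 2 matches 4: 2 ∉ L.
Suppose 2 ∈ G: no assignment then satisfies all the clues, so 2 ∉ G.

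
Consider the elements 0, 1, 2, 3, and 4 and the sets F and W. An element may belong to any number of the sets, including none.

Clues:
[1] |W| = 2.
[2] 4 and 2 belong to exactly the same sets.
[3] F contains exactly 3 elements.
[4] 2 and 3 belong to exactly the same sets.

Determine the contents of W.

W = {0, 1}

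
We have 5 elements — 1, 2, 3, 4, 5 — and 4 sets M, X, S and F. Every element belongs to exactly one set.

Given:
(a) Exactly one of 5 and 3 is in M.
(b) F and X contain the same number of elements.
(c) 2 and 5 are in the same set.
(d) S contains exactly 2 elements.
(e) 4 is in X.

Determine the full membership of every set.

M = {3}; X = {4}; S = {2, 5}; F = {1}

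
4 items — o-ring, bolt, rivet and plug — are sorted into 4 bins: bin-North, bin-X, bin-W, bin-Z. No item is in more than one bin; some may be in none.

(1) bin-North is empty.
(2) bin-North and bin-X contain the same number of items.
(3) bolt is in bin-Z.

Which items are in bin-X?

bin-X = {}

From (3): bolt ∈ bin-Z.
(1): bin-North already has 0, so the rest are out.
Suppose o-ring ∈ bin-X: no assignment then satisfies all the clues, so o-ring ∉ bin-X.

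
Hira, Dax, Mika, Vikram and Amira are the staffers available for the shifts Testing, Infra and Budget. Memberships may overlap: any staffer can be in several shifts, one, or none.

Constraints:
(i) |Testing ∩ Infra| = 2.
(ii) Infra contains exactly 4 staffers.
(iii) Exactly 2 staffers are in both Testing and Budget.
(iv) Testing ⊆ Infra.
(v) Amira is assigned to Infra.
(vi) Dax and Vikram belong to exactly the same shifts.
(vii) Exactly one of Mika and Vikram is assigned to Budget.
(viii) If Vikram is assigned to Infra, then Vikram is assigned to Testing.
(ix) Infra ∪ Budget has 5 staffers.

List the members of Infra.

From (v): Amira ∈ Infra.
Suppose Hira ∈ Infra: no assignment then satisfies all the clues, so Hira ∉ Infra.

Infra = {Amira, Dax, Mika, Vikram}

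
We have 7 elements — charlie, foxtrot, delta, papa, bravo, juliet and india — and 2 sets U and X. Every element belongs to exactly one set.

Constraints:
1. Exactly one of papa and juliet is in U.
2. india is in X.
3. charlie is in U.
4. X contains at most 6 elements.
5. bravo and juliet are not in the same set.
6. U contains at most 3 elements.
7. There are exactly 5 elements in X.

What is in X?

X = {bravo, delta, foxtrot, india, papa}

From (2): india ∈ X.
From (3): charlie ∈ U.
Suppose foxtrot ∉ X: no assignment then satisfies all the clues, so foxtrot ∈ X.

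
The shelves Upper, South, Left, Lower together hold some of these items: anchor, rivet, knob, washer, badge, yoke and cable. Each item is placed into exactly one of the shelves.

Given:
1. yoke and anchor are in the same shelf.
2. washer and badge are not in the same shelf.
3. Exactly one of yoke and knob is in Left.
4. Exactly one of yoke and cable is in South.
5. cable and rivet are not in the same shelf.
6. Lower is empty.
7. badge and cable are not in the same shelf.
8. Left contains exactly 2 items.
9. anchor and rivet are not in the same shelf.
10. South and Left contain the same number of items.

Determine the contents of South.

South = {cable, washer}

(6): Lower already has 0, so the rest are out.
Suppose anchor ∈ South: no assignment then satisfies all the clues, so anchor ∉ South.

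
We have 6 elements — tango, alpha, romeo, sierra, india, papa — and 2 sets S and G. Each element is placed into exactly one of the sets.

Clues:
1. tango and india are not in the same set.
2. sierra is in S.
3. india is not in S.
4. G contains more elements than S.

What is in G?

G = {alpha, india, papa, romeo}

From (2): sierra ∈ S.
From (3): india ∉ S.
Only one set left: india ∈ G.
(1): tango ∉ G.
Only one set left: tango ∈ S.
Suppose alpha ∉ G: no assignment then satisfies all the clues, so alpha ∈ G.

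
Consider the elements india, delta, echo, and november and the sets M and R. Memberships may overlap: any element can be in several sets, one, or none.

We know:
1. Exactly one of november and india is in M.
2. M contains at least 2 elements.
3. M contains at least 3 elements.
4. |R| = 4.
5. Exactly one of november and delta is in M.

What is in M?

M = {delta, echo, india}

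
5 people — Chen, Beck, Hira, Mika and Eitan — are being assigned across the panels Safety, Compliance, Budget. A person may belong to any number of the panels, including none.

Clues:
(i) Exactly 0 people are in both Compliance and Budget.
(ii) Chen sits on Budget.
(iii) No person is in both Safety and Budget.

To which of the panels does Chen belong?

Chen: Budget

From (ii): Chen ∈ Budget.
(iii) (disjoint): Chen ∉ Safety.
Suppose Chen ∈ Compliance: no assignment then satisfies all the clues, so Chen ∉ Compliance.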